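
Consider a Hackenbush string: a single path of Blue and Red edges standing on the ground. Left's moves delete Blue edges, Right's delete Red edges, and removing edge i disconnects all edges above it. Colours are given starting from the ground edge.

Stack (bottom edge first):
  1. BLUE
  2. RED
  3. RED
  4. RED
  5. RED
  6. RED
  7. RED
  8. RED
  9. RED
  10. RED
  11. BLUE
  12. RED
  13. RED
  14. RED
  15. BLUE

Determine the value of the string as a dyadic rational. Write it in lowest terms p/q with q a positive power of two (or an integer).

35/16384

Build g(s[:k]) for k = 1..15, string s = BLUE RED RED RED RED RED RED RED RED RED BLUE RED RED RED BLUE.
1 of 15 · B · max L 0 · min R +∞ — 1
2 of 15 · BR · max L 0 · min R 1 — 1/2
3 of 15 · BRR · max L 0 · min R 1/2 — 1/4
4 of 15 · BRRR · max L 0 · min R 1/4 — 1/8
5 of 15 · BRRRR · max L 0 · min R 1/8 — 1/16
6 of 15 · BRRRRR · max L 0 · min R 1/16 — 1/32
7 of 15 · BRRRRRR · max L 0 · min R 1/32 — 1/64
8 of 15 · BRRRRRRR · max L 0 · min R 1/64 — 1/128
9 of 15 · BRRRRRRRR · max L 0 · min R 1/128 — 1/256
10 of 15 · BRRRRRRRRR · max L 0 · min R 1/256 — 1/512
11 of 15 · BRRRRRRRRRB · max L 1/512 · min R 1/256 — 3/1024
12 of 15 · BRRRRRRRRRBR · max L 1/512 · min R 3/1024 — 5/2048
13 of 15 · BRRRRRRRRRBRR · max L 1/512 · min R 5/2048 — 9/4096
14 of 15 · BRRRRRRRRRBRRR · max L 1/512 · min R 9/4096 — 17/8192
15 of 15 · BRRRRRRRRRBRRRB · max L 17/8192 · min R 9/4096 — 35/16384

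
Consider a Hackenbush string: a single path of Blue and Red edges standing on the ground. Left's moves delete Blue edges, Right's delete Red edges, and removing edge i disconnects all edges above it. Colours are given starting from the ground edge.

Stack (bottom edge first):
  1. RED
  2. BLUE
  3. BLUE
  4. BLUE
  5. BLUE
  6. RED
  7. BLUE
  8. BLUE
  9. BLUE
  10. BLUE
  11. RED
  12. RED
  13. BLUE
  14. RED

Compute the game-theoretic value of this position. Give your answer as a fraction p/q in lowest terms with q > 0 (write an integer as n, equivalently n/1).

Recurse on prefixes of the 14-edge string RED BLUE BLUE BLUE BLUE RED BLUE BLUE BLUE BLUE RED RED BLUE RED:
edge 1 of 14 (RED): { · | 0 } — -1
edge 2 of 14 (BLUE): { -1 | 0 } — -1/2
edge 3 of 14 (BLUE): { -1, -1/2 | 0 } — -1/4
edge 4 of 14 (BLUE): { -1, -1/2, -1/4 | 0 } — -1/8
edge 5 of 14 (BLUE): { -1, -1/2, -1/4, -1/8 | 0 } — -1/16
edge 6 of 14 (RED): { -1, -1/2, -1/4, -1/8 | -1/16, 0 } — -3/32
edge 7 of 14 (BLUE): { -1, -1/2, -1/4, -1/8, -3/32 | -1/16, 0 } — -5/64
edge 8 of 14 (BLUE): { -1, -1/2, -1/4, -1/8, -3/32, -5/64 | -1/16, 0 } — -9/128
edge 9 of 14 (BLUE): { -1, -1/2, -1/4, -1/8, -3/32, -5/64, -9/128 | -1/16, 0 } — -17/256
edge 10 of 14 (BLUE): { -1, -1/2, -1/4, -1/8, -3/32, -5/64, -9/128, -17/256 | -1/16, 0 } — -33/512
edge 11 of 14 (RED): { -1, -1/2, -1/4, -1/8, -3/32, -5/64, -9/128, -17/256 | -33/512, -1/16, 0 } — -67/1024
edge 12 of 14 (RED): { -1, -1/2, -1/4, -1/8, -3/32, -5/64, -9/128, -17/256 | -67/1024, -33/512, -1/16, 0 } — -135/2048
edge 13 of 14 (BLUE): { -1, -1/2, -1/4, -1/8, -3/32, -5/64, -9/128, -17/256, -135/2048 | -67/1024, -33/512, -1/16, 0 } — -269/4096
edge 14 of 14 (RED): { -1, -1/2, -1/4, -1/8, -3/32, -5/64, -9/128, -17/256, -135/2048 | -269/4096, -67/1024, -33/512, -1/16, 0 } — -539/8192

-539/8192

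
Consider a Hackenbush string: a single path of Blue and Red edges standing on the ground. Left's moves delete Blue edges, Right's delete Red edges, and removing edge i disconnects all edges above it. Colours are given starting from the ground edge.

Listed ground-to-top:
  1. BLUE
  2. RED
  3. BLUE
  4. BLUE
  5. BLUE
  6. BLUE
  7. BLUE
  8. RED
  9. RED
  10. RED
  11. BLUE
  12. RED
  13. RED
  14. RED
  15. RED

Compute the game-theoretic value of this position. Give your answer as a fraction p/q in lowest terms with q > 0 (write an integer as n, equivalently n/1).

Recurse on prefixes of the 15-edge string BLUE RED BLUE BLUE BLUE BLUE BLUE RED RED RED BLUE RED RED RED RED:
edge 1 of 15 (BLUE): { 0 | — } => 1
edge 2 of 15 (RED): { 0 | 1 } => 1/2
edge 3 of 15 (BLUE): { 0,1/2 | 1 } => 3/4
edge 4 of 15 (BLUE): { 0,1/2,3/4 | 1 } => 7/8
edge 5 of 15 (BLUE): { 0,1/2,3/4,7/8 | 1 } => 15/16
edge 6 of 15 (BLUE): { 0,1/2,3/4,7/8,15/16 | 1 } => 31/32
edge 7 of 15 (BLUE): { 0,1/2,3/4,7/8,15/16,31/32 | 1 } => 63/64
edge 8 of 15 (RED): { 0,1/2,3/4,7/8,15/16,31/32 | 63/64,1 } => 125/128
edge 9 of 15 (RED): { 0,1/2,3/4,7/8,15/16,31/32 | 125/128,63/64,1 } => 249/256
edge 10 of 15 (RED): { 0,1/2,3/4,7/8,15/16,31/32 | 249/256,125/128,63/64,1 } => 497/512
edge 11 of 15 (BLUE): { 0,1/2,3/4,7/8,15/16,31/32,497/512 | 249/256,125/128,63/64,1 } => 995/1024
edge 12 of 15 (RED): { 0,1/2,3/4,7/8,15/16,31/32,497/512 | 995/1024,249/256,125/128,63/64,1 } => 1989/2048
edge 13 of 15 (RED): { 0,1/2,3/4,7/8,15/16,31/32,497/512 | 1989/2048,995/1024,249/256,125/128,63/64,1 } => 3977/4096
edge 14 of 15 (RED): { 0,1/2,3/4,7/8,15/16,31/32,497/512 | 3977/4096,1989/2048,995/1024,249/256,125/128,63/64,1 } => 7953/8192
edge 15 of 15 (RED): { 0,1/2,3/4,7/8,15/16,31/32,497/512 | 7953/8192,3977/4096,1989/2048,995/1024,249/256,125/128,63/64,1 } => 15905/16384

15905/16384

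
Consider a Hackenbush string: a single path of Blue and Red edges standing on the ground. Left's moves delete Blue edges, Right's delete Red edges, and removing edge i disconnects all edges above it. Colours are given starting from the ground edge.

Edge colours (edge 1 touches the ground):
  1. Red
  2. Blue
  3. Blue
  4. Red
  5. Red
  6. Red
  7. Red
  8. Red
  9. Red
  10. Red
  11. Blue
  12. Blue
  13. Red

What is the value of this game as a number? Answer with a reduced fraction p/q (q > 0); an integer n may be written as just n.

-2035/4096

Recurse on prefixes of the 13-edge string Red Blue Blue Red Red Red Red Red Red Red Blue Blue Red:
1 of 13 · R · max L −∞ · min R 0 ⇒ -1
2 of 13 · RB · max L -1 · min R 0 ⇒ -1/2
3 of 13 · RBB · max L -1/2 · min R 0 ⇒ -1/4
4 of 13 · RBBR · max L -1/2 · min R -1/4 ⇒ -3/8
5 of 13 · RBBRR · max L -1/2 · min R -3/8 ⇒ -7/16
6 of 13 · RBBRRR · max L -1/2 · min R -7/16 ⇒ -15/32
7 of 13 · RBBRRRR · max L -1/2 · min R -15/32 ⇒ -31/64
8 of 13 · RBBRRRRR · max L -1/2 · min R -31/64 ⇒ -63/128
9 of 13 · RBBRRRRRR · max L -1/2 · min R -63/128 ⇒ -127/256
10 of 13 · RBBRRRRRRR · max L -1/2 · min R -127/256 ⇒ -255/512
11 of 13 · RBBRRRRRRRB · max L -255/512 · min R -127/256 ⇒ -509/1024
12 of 13 · RBBRRRRRRRBB · max L -509/1024 · min R -127/256 ⇒ -1017/2048
13 of 13 · RBBRRRRRRRBBR · max L -509/1024 · min R -1017/2048 ⇒ -2035/4096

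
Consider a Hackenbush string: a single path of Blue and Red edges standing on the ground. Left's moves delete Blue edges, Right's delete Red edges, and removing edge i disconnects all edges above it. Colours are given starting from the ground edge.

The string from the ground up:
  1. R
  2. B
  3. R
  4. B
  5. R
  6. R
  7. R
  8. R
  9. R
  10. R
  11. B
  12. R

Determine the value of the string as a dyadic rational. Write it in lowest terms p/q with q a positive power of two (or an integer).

-1531/2048

R: Left {  }, Right { 0 } = simplest -1
RB: Left { -1 }, Right { 0 } = simplest -1/2
RBR: Left { -1 }, Right { -1/2,0 } = simplest -3/4
RBRB: Left { -1,-3/4 }, Right { -1/2,0 } = simplest -5/8
RBRBR: Left { -1,-3/4 }, Right { -5/8,-1/2,0 } = simplest -11/16
RBRBRR: Left { -1,-3/4 }, Right { -11/16,-5/8,-1/2,0 } = simplest -23/32
RBRBRRR: Left { -1,-3/4 }, Right { -23/32,-11/16,-5/8,-1/2,0 } = simplest -47/64
RBRBRRRR: Left { -1,-3/4 }, Right { -47/64,-23/32,-11/16,-5/8,-1/2,0 } = simplest -95/128
RBRBRRRRR: Left { -1,-3/4 }, Right { -95/128,-47/64,-23/32,-11/16,-5/8,-1/2,0 } = simplest -191/256
RBRBRRRRRR: Left { -1,-3/4 }, Right { -191/256,-95/128,-47/64,-23/32,-11/16,-5/8,-1/2,0 } = simplest -383/512
RBRBRRRRRRB: Left { -1,-3/4,-383/512 }, Right { -191/256,-95/128,-47/64,-23/32,-11/16,-5/8,-1/2,0 } = simplest -765/1024
RBRBRRRRRRBR: Left { -1,-3/4,-383/512 }, Right { -765/1024,-191/256,-95/128,-47/64,-23/32,-11/16,-5/8,-1/2,0 } = simplest -1531/2048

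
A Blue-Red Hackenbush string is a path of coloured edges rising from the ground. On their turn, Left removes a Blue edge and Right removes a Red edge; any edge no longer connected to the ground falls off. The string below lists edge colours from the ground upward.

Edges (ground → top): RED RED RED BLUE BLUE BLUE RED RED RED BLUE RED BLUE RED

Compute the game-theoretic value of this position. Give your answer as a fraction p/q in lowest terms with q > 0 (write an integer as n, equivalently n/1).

-2283/1024

Prefix values for RED RED RED BLUE BLUE BLUE RED RED RED BLUE RED BLUE RED via {L|R} + simplicity:
value_1 [R]  L=[·]  R=[0]  = -1
value_2 [RR]  L=[·]  R=[-1, 0]  = -2
value_3 [RRR]  L=[·]  R=[-2, -1, 0]  = -3
value_4 [RRRB]  L=[-3]  R=[-2, -1, 0]  = -5/2
value_5 [RRRBB]  L=[-3, -5/2]  R=[-2, -1, 0]  = -9/4
value_6 [RRRBBB]  L=[-3, -5/2, -9/4]  R=[-2, -1, 0]  = -17/8
value_7 [RRRBBBR]  L=[-3, -5/2, -9/4]  R=[-17/8, -2, -1, 0]  = -35/16
value_8 [RRRBBBRR]  L=[-3, -5/2, -9/4]  R=[-35/16, -17/8, -2, -1, 0]  = -71/32
value_9 [RRRBBBRRR]  L=[-3, -5/2, -9/4]  R=[-71/32, -35/16, -17/8, -2, -1, 0]  = -143/64
value_10 [RRRBBBRRRB]  L=[-3, -5/2, -9/4, -143/64]  R=[-71/32, -35/16, -17/8, -2, -1, 0]  = -285/128
value_11 [RRRBBBRRRBR]  L=[-3, -5/2, -9/4, -143/64]  R=[-285/128, -71/32, -35/16, -17/8, -2, -1, 0]  = -571/256
value_12 [RRRBBBRRRBRB]  L=[-3, -5/2, -9/4, -143/64, -571/256]  R=[-285/128, -71/32, -35/16, -17/8, -2, -1, 0]  = -1141/512
value_13 [RRRBBBRRRBRBR]  L=[-3, -5/2, -9/4, -143/64, -571/256]  R=[-1141/512, -285/128, -71/32, -35/16, -17/8, -2, -1, 0]  = -2283/1024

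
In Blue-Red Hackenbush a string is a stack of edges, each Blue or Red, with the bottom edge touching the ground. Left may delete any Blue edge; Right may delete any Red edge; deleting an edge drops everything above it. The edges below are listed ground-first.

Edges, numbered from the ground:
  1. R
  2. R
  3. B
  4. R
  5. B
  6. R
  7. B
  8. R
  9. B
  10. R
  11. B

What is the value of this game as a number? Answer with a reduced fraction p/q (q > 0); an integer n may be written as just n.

-853/512

g_1 [R]  L=[—]  R=[0]  -> -1
g_2 [RR]  L=[—]  R=[-1, 0]  -> -2
g_3 [RRB]  L=[-2]  R=[-1, 0]  -> -3/2
g_4 [RRBR]  L=[-2]  R=[-3/2, -1, 0]  -> -7/4
g_5 [RRBRB]  L=[-2, -7/4]  R=[-3/2, -1, 0]  -> -13/8
g_6 [RRBRBR]  L=[-2, -7/4]  R=[-13/8, -3/2, -1, 0]  -> -27/16
g_7 [RRBRBRB]  L=[-2, -7/4, -27/16]  R=[-13/8, -3/2, -1, 0]  -> -53/32
g_8 [RRBRBRBR]  L=[-2, -7/4, -27/16]  R=[-53/32, -13/8, -3/2, -1, 0]  -> -107/64
g_9 [RRBRBRBRB]  L=[-2, -7/4, -27/16, -107/64]  R=[-53/32, -13/8, -3/2, -1, 0]  -> -213/128
g_10 [RRBRBRBRBR]  L=[-2, -7/4, -27/16, -107/64]  R=[-213/128, -53/32, -13/8, -3/2, -1, 0]  -> -427/256
g_11 [RRBRBRBRBRB]  L=[-2, -7/4, -27/16, -107/64, -427/256]  R=[-213/128, -53/32, -13/8, -3/2, -1, 0]  -> -853/512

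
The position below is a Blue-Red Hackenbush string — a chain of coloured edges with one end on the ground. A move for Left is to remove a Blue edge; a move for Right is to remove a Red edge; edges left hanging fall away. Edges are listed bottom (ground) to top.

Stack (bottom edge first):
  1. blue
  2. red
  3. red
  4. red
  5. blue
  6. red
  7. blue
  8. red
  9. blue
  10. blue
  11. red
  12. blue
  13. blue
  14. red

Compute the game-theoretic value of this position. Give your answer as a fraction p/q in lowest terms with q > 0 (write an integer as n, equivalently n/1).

1 of 14 · b · max L 0 · min R +∞ gives 1
2 of 14 · br · max L 0 · min R 1 gives 1/2
3 of 14 · brr · max L 0 · min R 1/2 gives 1/4
4 of 14 · brrr · max L 0 · min R 1/4 gives 1/8
5 of 14 · brrrb · max L 1/8 · min R 1/4 gives 3/16
6 of 14 · brrrbr · max L 1/8 · min R 3/16 gives 5/32
7 of 14 · brrrbrb · max L 5/32 · min R 3/16 gives 11/64
8 of 14 · brrrbrbr · max L 5/32 · min R 11/64 gives 21/128
9 of 14 · brrrbrbrb · max L 21/128 · min R 11/64 gives 43/256
10 of 14 · brrrbrbrbb · max L 43/256 · min R 11/64 gives 87/512
11 of 14 · brrrbrbrbbr · max L 43/256 · min R 87/512 gives 173/1024
12 of 14 · brrrbrbrbbrb · max L 173/1024 · min R 87/512 gives 347/2048
13 of 14 · brrrbrbrbbrbb · max L 347/2048 · min R 87/512 gives 695/4096
14 of 14 · brrrbrbrbbrbbr · max L 347/2048 · min R 695/4096 gives 1389/8192

1389/8192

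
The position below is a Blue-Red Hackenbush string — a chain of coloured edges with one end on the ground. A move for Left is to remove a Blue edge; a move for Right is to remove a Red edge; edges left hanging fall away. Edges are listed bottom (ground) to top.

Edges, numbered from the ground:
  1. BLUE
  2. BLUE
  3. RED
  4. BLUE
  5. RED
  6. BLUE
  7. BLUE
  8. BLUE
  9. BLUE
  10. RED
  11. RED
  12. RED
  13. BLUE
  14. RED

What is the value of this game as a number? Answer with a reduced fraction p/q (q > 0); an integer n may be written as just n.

7109/4096

value_1 [B]  L=[0]  R=[]  so 1
value_2 [BB]  L=[0, 1]  R=[]  so 2
value_3 [BBR]  L=[0, 1]  R=[2]  so 3/2
value_4 [BBRB]  L=[0, 1, 3/2]  R=[2]  so 7/4
value_5 [BBRBR]  L=[0, 1, 3/2]  R=[7/4, 2]  so 13/8
value_6 [BBRBRB]  L=[0, 1, 3/2, 13/8]  R=[7/4, 2]  so 27/16
value_7 [BBRBRBB]  L=[0, 1, 3/2, 13/8, 27/16]  R=[7/4, 2]  so 55/32
value_8 [BBRBRBBB]  L=[0, 1, 3/2, 13/8, 27/16, 55/32]  R=[7/4, 2]  so 111/64
value_9 [BBRBRBBBB]  L=[0, 1, 3/2, 13/8, 27/16, 55/32, 111/64]  R=[7/4, 2]  so 223/128
value_10 [BBRBRBBBBR]  L=[0, 1, 3/2, 13/8, 27/16, 55/32, 111/64]  R=[223/128, 7/4, 2]  so 445/256
value_11 [BBRBRBBBBRR]  L=[0, 1, 3/2, 13/8, 27/16, 55/32, 111/64]  R=[445/256, 223/128, 7/4, 2]  so 889/512
value_12 [BBRBRBBBBRRR]  L=[0, 1, 3/2, 13/8, 27/16, 55/32, 111/64]  R=[889/512, 445/256, 223/128, 7/4, 2]  so 1777/1024
value_13 [BBRBRBBBBRRRB]  L=[0, 1, 3/2, 13/8, 27/16, 55/32, 111/64, 1777/1024]  R=[889/512, 445/256, 223/128, 7/4, 2]  so 3555/2048
value_14 [BBRBRBBBBRRRBR]  L=[0, 1, 3/2, 13/8, 27/16, 55/32, 111/64, 1777/1024]  R=[3555/2048, 889/512, 445/256, 223/128, 7/4, 2]  so 7109/4096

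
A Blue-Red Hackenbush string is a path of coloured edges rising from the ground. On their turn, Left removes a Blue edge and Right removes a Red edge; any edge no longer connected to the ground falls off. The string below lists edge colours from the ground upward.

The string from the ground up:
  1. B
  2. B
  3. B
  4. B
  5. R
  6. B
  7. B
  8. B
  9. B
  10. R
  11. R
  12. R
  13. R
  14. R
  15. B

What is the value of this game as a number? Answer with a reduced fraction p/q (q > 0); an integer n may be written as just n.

val(B) = { 0 | none } → 1
val(BB) = { 0, 1 | none } → 2
val(BBB) = { 0, 1, 2 | none } → 3
val(BBBB) = { 0, 1, 2, 3 | none } → 4
val(BBBBR) = { 0, 1, 2, 3 | 4 } → 7/2
val(BBBBRB) = { 0, 1, 2, 3, 7/2 | 4 } → 15/4
val(BBBBRBB) = { 0, 1, 2, 3, 7/2, 15/4 | 4 } → 31/8
val(BBBBRBBB) = { 0, 1, 2, 3, 7/2, 15/4, 31/8 | 4 } → 63/16
val(BBBBRBBBB) = { 0, 1, 2, 3, 7/2, 15/4, 31/8, 63/16 | 4 } → 127/32
val(BBBBRBBBBR) = { 0, 1, 2, 3, 7/2, 15/4, 31/8, 63/16 | 127/32, 4 } → 253/64
val(BBBBRBBBBRR) = { 0, 1, 2, 3, 7/2, 15/4, 31/8, 63/16 | 253/64, 127/32, 4 } → 505/128
val(BBBBRBBBBRRR) = { 0, 1, 2, 3, 7/2, 15/4, 31/8, 63/16 | 505/128, 253/64, 127/32, 4 } → 1009/256
val(BBBBRBBBBRRRR) = { 0, 1, 2, 3, 7/2, 15/4, 31/8, 63/16 | 1009/256, 505/128, 253/64, 127/32, 4 } → 2017/512
val(BBBBRBBBBRRRRR) = { 0, 1, 2, 3, 7/2, 15/4, 31/8, 63/16 | 2017/512, 1009/256, 505/128, 253/64, 127/32, 4 } → 4033/1024
val(BBBBRBBBBRRRRRB) = { 0, 1, 2, 3, 7/2, 15/4, 31/8, 63/16, 4033/1024 | 2017/512, 1009/256, 505/128, 253/64, 127/32, 4 } → 8067/2048

8067/2048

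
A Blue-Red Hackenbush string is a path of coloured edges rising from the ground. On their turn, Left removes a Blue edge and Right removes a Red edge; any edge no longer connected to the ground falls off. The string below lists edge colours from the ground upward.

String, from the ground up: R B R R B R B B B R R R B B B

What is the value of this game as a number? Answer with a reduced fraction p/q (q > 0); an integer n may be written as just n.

Recurse on prefixes of the 15-edge string R B R R B R B B B R R R B B B:
edge 1 of 15 (R): { none | 0 } gives -1
edge 2 of 15 (B): { -1 | 0 } gives -1/2
edge 3 of 15 (R): { -1 | -1/2; 0 } gives -3/4
edge 4 of 15 (R): { -1 | -3/4; -1/2; 0 } gives -7/8
edge 5 of 15 (B): { -1; -7/8 | -3/4; -1/2; 0 } gives -13/16
edge 6 of 15 (R): { -1; -7/8 | -13/16; -3/4; -1/2; 0 } gives -27/32
edge 7 of 15 (B): { -1; -7/8; -27/32 | -13/16; -3/4; -1/2; 0 } gives -53/64
edge 8 of 15 (B): { -1; -7/8; -27/32; -53/64 | -13/16; -3/4; -1/2; 0 } gives -105/128
edge 9 of 15 (B): { -1; -7/8; -27/32; -53/64; -105/128 | -13/16; -3/4; -1/2; 0 } gives -209/256
edge 10 of 15 (R): { -1; -7/8; -27/32; -53/64; -105/128 | -209/256; -13/16; -3/4; -1/2; 0 } gives -419/512
edge 11 of 15 (R): { -1; -7/8; -27/32; -53/64; -105/128 | -419/512; -209/256; -13/16; -3/4; -1/2; 0 } gives -839/1024
edge 12 of 15 (R): { -1; -7/8; -27/32; -53/64; -105/128 | -839/1024; -419/512; -209/256; -13/16; -3/4; -1/2; 0 } gives -1679/2048
edge 13 of 15 (B): { -1; -7/8; -27/32; -53/64; -105/128; -1679/2048 | -839/1024; -419/512; -209/256; -13/16; -3/4; -1/2; 0 } gives -3357/4096
edge 14 of 15 (B): { -1; -7/8; -27/32; -53/64; -105/128; -1679/2048; -3357/4096 | -839/1024; -419/512; -209/256; -13/16; -3/4; -1/2; 0 } gives -6713/8192
edge 15 of 15 (B): { -1; -7/8; -27/32; -53/64; -105/128; -1679/2048; -3357/4096; -6713/8192 | -839/1024; -419/512; -209/256; -13/16; -3/4; -1/2; 0 } gives -13425/16384

-13425/16384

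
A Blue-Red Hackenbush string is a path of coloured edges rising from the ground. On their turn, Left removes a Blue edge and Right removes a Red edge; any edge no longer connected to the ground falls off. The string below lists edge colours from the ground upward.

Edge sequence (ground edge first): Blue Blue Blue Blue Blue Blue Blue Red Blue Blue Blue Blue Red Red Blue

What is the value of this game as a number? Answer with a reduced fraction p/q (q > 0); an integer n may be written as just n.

1779/256

Prefix values for Blue Blue Blue Blue Blue Blue Blue Red Blue Blue Blue Blue Red Red Blue via {L|R} + simplicity:
value_1 [B]  L=[0]  R=[·]  — 1
value_2 [BB]  L=[0 1]  R=[·]  — 2
value_3 [BBB]  L=[0 1 2]  R=[·]  — 3
value_4 [BBBB]  L=[0 1 2 3]  R=[·]  — 4
value_5 [BBBBB]  L=[0 1 2 3 4]  R=[·]  — 5
value_6 [BBBBBB]  L=[0 1 2 3 4 5]  R=[·]  — 6
value_7 [BBBBBBB]  L=[0 1 2 3 4 5 6]  R=[·]  — 7
value_8 [BBBBBBBR]  L=[0 1 2 3 4 5 6]  R=[7]  — 13/2
value_9 [BBBBBBBRB]  L=[0 1 2 3 4 5 6 13/2]  R=[7]  — 27/4
value_10 [BBBBBBBRBB]  L=[0 1 2 3 4 5 6 13/2 27/4]  R=[7]  — 55/8
value_11 [BBBBBBBRBBB]  L=[0 1 2 3 4 5 6 13/2 27/4 55/8]  R=[7]  — 111/16
value_12 [BBBBBBBRBBBB]  L=[0 1 2 3 4 5 6 13/2 27/4 55/8 111/16]  R=[7]  — 223/32
value_13 [BBBBBBBRBBBBR]  L=[0 1 2 3 4 5 6 13/2 27/4 55/8 111/16]  R=[223/32 7]  — 445/64
value_14 [BBBBBBBRBBBBRR]  L=[0 1 2 3 4 5 6 13/2 27/4 55/8 111/16]  R=[445/64 223/32 7]  — 889/128
value_15 [BBBBBBBRBBBBRRB]  L=[0 1 2 3 4 5 6 13/2 27/4 55/8 111/16 889/128]  R=[445/64 223/32 7]  — 1779/256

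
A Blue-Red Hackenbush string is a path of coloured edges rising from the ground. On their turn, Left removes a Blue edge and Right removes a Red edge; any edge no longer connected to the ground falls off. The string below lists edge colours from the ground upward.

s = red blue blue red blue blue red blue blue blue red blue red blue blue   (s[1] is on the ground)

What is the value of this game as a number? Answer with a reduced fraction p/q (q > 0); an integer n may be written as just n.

g(r) = { none | 0 } → -1
g(rb) = { -1 | 0 } → -1/2
g(rbb) = { -1 -1/2 | 0 } → -1/4
g(rbbr) = { -1 -1/2 | -1/4 0 } → -3/8
g(rbbrb) = { -1 -1/2 -3/8 | -1/4 0 } → -5/16
g(rbbrbb) = { -1 -1/2 -3/8 -5/16 | -1/4 0 } → -9/32
g(rbbrbbr) = { -1 -1/2 -3/8 -5/16 | -9/32 -1/4 0 } → -19/64
g(rbbrbbrb) = { -1 -1/2 -3/8 -5/16 -19/64 | -9/32 -1/4 0 } → -37/128
g(rbbrbbrbb) = { -1 -1/2 -3/8 -5/16 -19/64 -37/128 | -9/32 -1/4 0 } → -73/256
g(rbbrbbrbbb) = { -1 -1/2 -3/8 -5/16 -19/64 -37/128 -73/256 | -9/32 -1/4 0 } → -145/512
g(rbbrbbrbbbr) = { -1 -1/2 -3/8 -5/16 -19/64 -37/128 -73/256 | -145/512 -9/32 -1/4 0 } → -291/1024
g(rbbrbbrbbbrb) = { -1 -1/2 -3/8 -5/16 -19/64 -37/128 -73/256 -291/1024 | -145/512 -9/32 -1/4 0 } → -581/2048
g(rbbrbbrbbbrbr) = { -1 -1/2 -3/8 -5/16 -19/64 -37/128 -73/256 -291/1024 | -581/2048 -145/512 -9/32 -1/4 0 } → -1163/4096
g(rbbrbbrbbbrbrb) = { -1 -1/2 -3/8 -5/16 -19/64 -37/128 -73/256 -291/1024 -1163/4096 | -581/2048 -145/512 -9/32 -1/4 0 } → -2325/8192
g(rbbrbbrbbbrbrbb) = { -1 -1/2 -3/8 -5/16 -19/64 -37/128 -73/256 -291/1024 -1163/4096 -2325/8192 | -581/2048 -145/512 -9/32 -1/4 0 } → -4649/16384

-4649/16384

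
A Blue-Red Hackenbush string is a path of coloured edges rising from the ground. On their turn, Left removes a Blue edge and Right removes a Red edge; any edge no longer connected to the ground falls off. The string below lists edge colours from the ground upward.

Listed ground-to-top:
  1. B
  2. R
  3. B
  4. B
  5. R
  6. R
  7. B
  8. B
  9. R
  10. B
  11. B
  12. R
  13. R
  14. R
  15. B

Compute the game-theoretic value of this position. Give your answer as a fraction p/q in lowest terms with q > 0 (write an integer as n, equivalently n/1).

13155/16384

val_1 [B]  L=[0]  R=[none]  -> 1
val_2 [BR]  L=[0]  R=[1]  -> 1/2
val_3 [BRB]  L=[0, 1/2]  R=[1]  -> 3/4
val_4 [BRBB]  L=[0, 1/2, 3/4]  R=[1]  -> 7/8
val_5 [BRBBR]  L=[0, 1/2, 3/4]  R=[7/8, 1]  -> 13/16
val_6 [BRBBRR]  L=[0, 1/2, 3/4]  R=[13/16, 7/8, 1]  -> 25/32
val_7 [BRBBRRB]  L=[0, 1/2, 3/4, 25/32]  R=[13/16, 7/8, 1]  -> 51/64
val_8 [BRBBRRBB]  L=[0, 1/2, 3/4, 25/32, 51/64]  R=[13/16, 7/8, 1]  -> 103/128
val_9 [BRBBRRBBR]  L=[0, 1/2, 3/4, 25/32, 51/64]  R=[103/128, 13/16, 7/8, 1]  -> 205/256
val_10 [BRBBRRBBRB]  L=[0, 1/2, 3/4, 25/32, 51/64, 205/256]  R=[103/128, 13/16, 7/8, 1]  -> 411/512
val_11 [BRBBRRBBRBB]  L=[0, 1/2, 3/4, 25/32, 51/64, 205/256, 411/512]  R=[103/128, 13/16, 7/8, 1]  -> 823/1024
val_12 [BRBBRRBBRBBR]  L=[0, 1/2, 3/4, 25/32, 51/64, 205/256, 411/512]  R=[823/1024, 103/128, 13/16, 7/8, 1]  -> 1645/2048
val_13 [BRBBRRBBRBBRR]  L=[0, 1/2, 3/4, 25/32, 51/64, 205/256, 411/512]  R=[1645/2048, 823/1024, 103/128, 13/16, 7/8, 1]  -> 3289/4096
val_14 [BRBBRRBBRBBRRR]  L=[0, 1/2, 3/4, 25/32, 51/64, 205/256, 411/512]  R=[3289/4096, 1645/2048, 823/1024, 103/128, 13/16, 7/8, 1]  -> 6577/8192
val_15 [BRBBRRBBRBBRRRB]  L=[0, 1/2, 3/4, 25/32, 51/64, 205/256, 411/512, 6577/8192]  R=[3289/4096, 1645/2048, 823/1024, 103/128, 13/16, 7/8, 1]  -> 13155/16384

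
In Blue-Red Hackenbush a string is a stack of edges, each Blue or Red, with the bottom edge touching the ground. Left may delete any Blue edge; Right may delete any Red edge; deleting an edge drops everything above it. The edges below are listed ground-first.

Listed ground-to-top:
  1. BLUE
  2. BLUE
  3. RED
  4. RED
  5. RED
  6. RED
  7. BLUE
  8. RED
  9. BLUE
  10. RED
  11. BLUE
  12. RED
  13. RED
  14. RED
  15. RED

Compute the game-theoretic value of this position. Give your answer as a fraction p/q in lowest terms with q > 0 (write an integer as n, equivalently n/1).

edge 1 of 15 (BLUE): { 0 | · } → 1
edge 2 of 15 (BLUE): { 0; 1 | · } → 2
edge 3 of 15 (RED): { 0; 1 | 2 } → 3/2
edge 4 of 15 (RED): { 0; 1 | 3/2; 2 } → 5/4
edge 5 of 15 (RED): { 0; 1 | 5/4; 3/2; 2 } → 9/8
edge 6 of 15 (RED): { 0; 1 | 9/8; 5/4; 3/2; 2 } → 17/16
edge 7 of 15 (BLUE): { 0; 1; 17/16 | 9/8; 5/4; 3/2; 2 } → 35/32
edge 8 of 15 (RED): { 0; 1; 17/16 | 35/32; 9/8; 5/4; 3/2; 2 } → 69/64
edge 9 of 15 (BLUE): { 0; 1; 17/16; 69/64 | 35/32; 9/8; 5/4; 3/2; 2 } → 139/128
edge 10 of 15 (RED): { 0; 1; 17/16; 69/64 | 139/128; 35/32; 9/8; 5/4; 3/2; 2 } → 277/256
edge 11 of 15 (BLUE): { 0; 1; 17/16; 69/64; 277/256 | 139/128; 35/32; 9/8; 5/4; 3/2; 2 } → 555/512
edge 12 of 15 (RED): { 0; 1; 17/16; 69/64; 277/256 | 555/512; 139/128; 35/32; 9/8; 5/4; 3/2; 2 } → 1109/1024
edge 13 of 15 (RED): { 0; 1; 17/16; 69/64; 277/256 | 1109/1024; 555/512; 139/128; 35/32; 9/8; 5/4; 3/2; 2 } → 2217/2048
edge 14 of 15 (RED): { 0; 1; 17/16; 69/64; 277/256 | 2217/2048; 1109/1024; 555/512; 139/128; 35/32; 9/8; 5/4; 3/2; 2 } → 4433/4096
edge 15 of 15 (RED): { 0; 1; 17/16; 69/64; 277/256 | 4433/4096; 2217/2048; 1109/1024; 555/512; 139/128; 35/32; 9/8; 5/4; 3/2; 2 } → 8865/8192

8865/8192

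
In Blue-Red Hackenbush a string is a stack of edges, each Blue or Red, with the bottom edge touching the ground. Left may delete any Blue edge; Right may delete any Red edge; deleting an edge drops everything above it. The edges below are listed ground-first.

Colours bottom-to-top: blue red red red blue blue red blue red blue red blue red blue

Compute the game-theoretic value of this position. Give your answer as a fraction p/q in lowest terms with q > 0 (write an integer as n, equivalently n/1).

1707/8192

edge 1 of 14 (blue): { 0 | · } => 1
edge 2 of 14 (red): { 0 | 1 } => 1/2
edge 3 of 14 (red): { 0 | 1/2,1 } => 1/4
edge 4 of 14 (red): { 0 | 1/4,1/2,1 } => 1/8
edge 5 of 14 (blue): { 0,1/8 | 1/4,1/2,1 } => 3/16
edge 6 of 14 (blue): { 0,1/8,3/16 | 1/4,1/2,1 } => 7/32
edge 7 of 14 (red): { 0,1/8,3/16 | 7/32,1/4,1/2,1 } => 13/64
edge 8 of 14 (blue): { 0,1/8,3/16,13/64 | 7/32,1/4,1/2,1 } => 27/128
edge 9 of 14 (red): { 0,1/8,3/16,13/64 | 27/128,7/32,1/4,1/2,1 } => 53/256
edge 10 of 14 (blue): { 0,1/8,3/16,13/64,53/256 | 27/128,7/32,1/4,1/2,1 } => 107/512
edge 11 of 14 (red): { 0,1/8,3/16,13/64,53/256 | 107/512,27/128,7/32,1/4,1/2,1 } => 213/1024
edge 12 of 14 (blue): { 0,1/8,3/16,13/64,53/256,213/1024 | 107/512,27/128,7/32,1/4,1/2,1 } => 427/2048
edge 13 of 14 (red): { 0,1/8,3/16,13/64,53/256,213/1024 | 427/2048,107/512,27/128,7/32,1/4,1/2,1 } => 853/4096
edge 14 of 14 (blue): { 0,1/8,3/16,13/64,53/256,213/1024,853/4096 | 427/2048,107/512,27/128,7/32,1/4,1/2,1 } => 1707/8192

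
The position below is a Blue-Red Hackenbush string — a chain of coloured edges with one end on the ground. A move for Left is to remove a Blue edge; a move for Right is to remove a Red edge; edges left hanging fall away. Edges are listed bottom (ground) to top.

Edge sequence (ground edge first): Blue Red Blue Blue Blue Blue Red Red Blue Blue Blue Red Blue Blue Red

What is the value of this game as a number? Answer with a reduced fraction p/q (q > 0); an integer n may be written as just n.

edge 1 of 15 (Blue): { 0 | none } gives 1
edge 2 of 15 (Red): { 0 | 1 } gives 1/2
edge 3 of 15 (Blue): { 0 1/2 | 1 } gives 3/4
edge 4 of 15 (Blue): { 0 1/2 3/4 | 1 } gives 7/8
edge 5 of 15 (Blue): { 0 1/2 3/4 7/8 | 1 } gives 15/16
edge 6 of 15 (Blue): { 0 1/2 3/4 7/8 15/16 | 1 } gives 31/32
edge 7 of 15 (Red): { 0 1/2 3/4 7/8 15/16 | 31/32 1 } gives 61/64
edge 8 of 15 (Red): { 0 1/2 3/4 7/8 15/16 | 61/64 31/32 1 } gives 121/128
edge 9 of 15 (Blue): { 0 1/2 3/4 7/8 15/16 121/128 | 61/64 31/32 1 } gives 243/256
edge 10 of 15 (Blue): { 0 1/2 3/4 7/8 15/16 121/128 243/256 | 61/64 31/32 1 } gives 487/512
edge 11 of 15 (Blue): { 0 1/2 3/4 7/8 15/16 121/128 243/256 487/512 | 61/64 31/32 1 } gives 975/1024
edge 12 of 15 (Red): { 0 1/2 3/4 7/8 15/16 121/128 243/256 487/512 | 975/1024 61/64 31/32 1 } gives 1949/2048
edge 13 of 15 (Blue): { 0 1/2 3/4 7/8 15/16 121/128 243/256 487/512 1949/2048 | 975/1024 61/64 31/32 1 } gives 3899/4096
edge 14 of 15 (Blue): { 0 1/2 3/4 7/8 15/16 121/128 243/256 487/512 1949/2048 3899/4096 | 975/1024 61/64 31/32 1 } gives 7799/8192
edge 15 of 15 (Red): { 0 1/2 3/4 7/8 15/16 121/128 243/256 487/512 1949/2048 3899/4096 | 7799/8192 975/1024 61/64 31/32 1 } gives 15597/16384

15597/16384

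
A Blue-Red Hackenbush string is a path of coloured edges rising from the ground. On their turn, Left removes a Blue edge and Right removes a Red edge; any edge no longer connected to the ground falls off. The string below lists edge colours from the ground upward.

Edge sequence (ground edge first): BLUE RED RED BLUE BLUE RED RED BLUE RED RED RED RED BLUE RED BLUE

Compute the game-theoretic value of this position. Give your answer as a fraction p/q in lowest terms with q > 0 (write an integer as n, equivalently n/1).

Prefix values for BLUE RED RED BLUE BLUE RED RED BLUE RED RED RED RED BLUE RED BLUE via {L|R} + simplicity:
edge 1 of 15 (BLUE): { 0 | (no moves) } so 1
edge 2 of 15 (RED): { 0 | 1 } so 1/2
edge 3 of 15 (RED): { 0 | 1/2; 1 } so 1/4
edge 4 of 15 (BLUE): { 0; 1/4 | 1/2; 1 } so 3/8
edge 5 of 15 (BLUE): { 0; 1/4; 3/8 | 1/2; 1 } so 7/16
edge 6 of 15 (RED): { 0; 1/4; 3/8 | 7/16; 1/2; 1 } so 13/32
edge 7 of 15 (RED): { 0; 1/4; 3/8 | 13/32; 7/16; 1/2; 1 } so 25/64
edge 8 of 15 (BLUE): { 0; 1/4; 3/8; 25/64 | 13/32; 7/16; 1/2; 1 } so 51/128
edge 9 of 15 (RED): { 0; 1/4; 3/8; 25/64 | 51/128; 13/32; 7/16; 1/2; 1 } so 101/256
edge 10 of 15 (RED): { 0; 1/4; 3/8; 25/64 | 101/256; 51/128; 13/32; 7/16; 1/2; 1 } so 201/512
edge 11 of 15 (RED): { 0; 1/4; 3/8; 25/64 | 201/512; 101/256; 51/128; 13/32; 7/16; 1/2; 1 } so 401/1024
edge 12 of 15 (RED): { 0; 1/4; 3/8; 25/64 | 401/1024; 201/512; 101/256; 51/128; 13/32; 7/16; 1/2; 1 } so 801/2048
edge 13 of 15 (BLUE): { 0; 1/4; 3/8; 25/64; 801/2048 | 401/1024; 201/512; 101/256; 51/128; 13/32; 7/16; 1/2; 1 } so 1603/4096
edge 14 of 15 (RED): { 0; 1/4; 3/8; 25/64; 801/2048 | 1603/4096; 401/1024; 201/512; 101/256; 51/128; 13/32; 7/16; 1/2; 1 } so 3205/8192
edge 15 of 15 (BLUE): { 0; 1/4; 3/8; 25/64; 801/2048; 3205/8192 | 1603/4096; 401/1024; 201/512; 101/256; 51/128; 13/32; 7/16; 1/2; 1 } so 6411/16384

6411/16384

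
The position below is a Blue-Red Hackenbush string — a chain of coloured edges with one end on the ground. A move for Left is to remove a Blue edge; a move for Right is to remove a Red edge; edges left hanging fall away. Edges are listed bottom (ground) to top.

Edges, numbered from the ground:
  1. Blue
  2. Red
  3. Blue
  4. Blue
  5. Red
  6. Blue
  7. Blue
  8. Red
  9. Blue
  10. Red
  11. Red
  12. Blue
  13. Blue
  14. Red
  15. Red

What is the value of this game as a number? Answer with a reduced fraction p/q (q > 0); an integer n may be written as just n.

13977/16384

Prefix values for Blue Red Blue Blue Red Blue Blue Red Blue Red Red Blue Blue Red Red via {L|R} + simplicity:
edge 1 of 15 (Blue): { 0 | ∅ } — 1
edge 2 of 15 (Red): { 0 | 1 } — 1/2
edge 3 of 15 (Blue): { 0,1/2 | 1 } — 3/4
edge 4 of 15 (Blue): { 0,1/2,3/4 | 1 } — 7/8
edge 5 of 15 (Red): { 0,1/2,3/4 | 7/8,1 } — 13/16
edge 6 of 15 (Blue): { 0,1/2,3/4,13/16 | 7/8,1 } — 27/32
edge 7 of 15 (Blue): { 0,1/2,3/4,13/16,27/32 | 7/8,1 } — 55/64
edge 8 of 15 (Red): { 0,1/2,3/4,13/16,27/32 | 55/64,7/8,1 } — 109/128
edge 9 of 15 (Blue): { 0,1/2,3/4,13/16,27/32,109/128 | 55/64,7/8,1 } — 219/256
edge 10 of 15 (Red): { 0,1/2,3/4,13/16,27/32,109/128 | 219/256,55/64,7/8,1 } — 437/512
edge 11 of 15 (Red): { 0,1/2,3/4,13/16,27/32,109/128 | 437/512,219/256,55/64,7/8,1 } — 873/1024
edge 12 of 15 (Blue): { 0,1/2,3/4,13/16,27/32,109/128,873/1024 | 437/512,219/256,55/64,7/8,1 } — 1747/2048
edge 13 of 15 (Blue): { 0,1/2,3/4,13/16,27/32,109/128,873/1024,1747/2048 | 437/512,219/256,55/64,7/8,1 } — 3495/4096
edge 14 of 15 (Red): { 0,1/2,3/4,13/16,27/32,109/128,873/1024,1747/2048 | 3495/4096,437/512,219/256,55/64,7/8,1 } — 6989/8192
edge 15 of 15 (Red): { 0,1/2,3/4,13/16,27/32,109/128,873/1024,1747/2048 | 6989/8192,3495/4096,437/512,219/256,55/64,7/8,1 } — 13977/16384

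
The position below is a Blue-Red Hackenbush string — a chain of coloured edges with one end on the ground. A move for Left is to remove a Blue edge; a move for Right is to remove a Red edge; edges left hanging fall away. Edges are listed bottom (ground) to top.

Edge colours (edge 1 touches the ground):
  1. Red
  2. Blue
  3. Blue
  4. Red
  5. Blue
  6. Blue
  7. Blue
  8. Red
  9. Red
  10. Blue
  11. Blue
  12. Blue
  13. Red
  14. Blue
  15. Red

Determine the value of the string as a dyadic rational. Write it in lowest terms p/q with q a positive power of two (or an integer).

-4491/16384

G_1 [R]  L=[·]  R=[0]  so -1
G_2 [RB]  L=[-1]  R=[0]  so -1/2
G_3 [RBB]  L=[-1, -1/2]  R=[0]  so -1/4
G_4 [RBBR]  L=[-1, -1/2]  R=[-1/4, 0]  so -3/8
G_5 [RBBRB]  L=[-1, -1/2, -3/8]  R=[-1/4, 0]  so -5/16
G_6 [RBBRBB]  L=[-1, -1/2, -3/8, -5/16]  R=[-1/4, 0]  so -9/32
G_7 [RBBRBBB]  L=[-1, -1/2, -3/8, -5/16, -9/32]  R=[-1/4, 0]  so -17/64
G_8 [RBBRBBBR]  L=[-1, -1/2, -3/8, -5/16, -9/32]  R=[-17/64, -1/4, 0]  so -35/128
G_9 [RBBRBBBRR]  L=[-1, -1/2, -3/8, -5/16, -9/32]  R=[-35/128, -17/64, -1/4, 0]  so -71/256
G_10 [RBBRBBBRRB]  L=[-1, -1/2, -3/8, -5/16, -9/32, -71/256]  R=[-35/128, -17/64, -1/4, 0]  so -141/512
G_11 [RBBRBBBRRBB]  L=[-1, -1/2, -3/8, -5/16, -9/32, -71/256, -141/512]  R=[-35/128, -17/64, -1/4, 0]  so -281/1024
G_12 [RBBRBBBRRBBB]  L=[-1, -1/2, -3/8, -5/16, -9/32, -71/256, -141/512, -281/1024]  R=[-35/128, -17/64, -1/4, 0]  so -561/2048
G_13 [RBBRBBBRRBBBR]  L=[-1, -1/2, -3/8, -5/16, -9/32, -71/256, -141/512, -281/1024]  R=[-561/2048, -35/128, -17/64, -1/4, 0]  so -1123/4096
G_14 [RBBRBBBRRBBBRB]  L=[-1, -1/2, -3/8, -5/16, -9/32, -71/256, -141/512, -281/1024, -1123/4096]  R=[-561/2048, -35/128, -17/64, -1/4, 0]  so -2245/8192
G_15 [RBBRBBBRRBBBRBR]  L=[-1, -1/2, -3/8, -5/16, -9/32, -71/256, -141/512, -281/1024, -1123/4096]  R=[-2245/8192, -561/2048, -35/128, -17/64, -1/4, 0]  so -4491/16384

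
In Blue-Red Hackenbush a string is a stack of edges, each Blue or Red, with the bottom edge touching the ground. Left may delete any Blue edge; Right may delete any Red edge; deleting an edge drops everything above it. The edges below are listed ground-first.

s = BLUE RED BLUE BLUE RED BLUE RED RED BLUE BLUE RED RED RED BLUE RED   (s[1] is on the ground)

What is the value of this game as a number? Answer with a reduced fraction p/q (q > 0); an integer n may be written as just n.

step 1: add BLUE to get B; options L={ 0 } R={ · } — 1
step 2: add RED to get BR; options L={ 0 } R={ 1 } — 1/2
step 3: add BLUE to get BRB; options L={ 0,1/2 } R={ 1 } — 3/4
step 4: add BLUE to get BRBB; options L={ 0,1/2,3/4 } R={ 1 } — 7/8
step 5: add RED to get BRBBR; options L={ 0,1/2,3/4 } R={ 7/8,1 } — 13/16
step 6: add BLUE to get BRBBRB; options L={ 0,1/2,3/4,13/16 } R={ 7/8,1 } — 27/32
step 7: add RED to get BRBBRBR; options L={ 0,1/2,3/4,13/16 } R={ 27/32,7/8,1 } — 53/64
step 8: add RED to get BRBBRBRR; options L={ 0,1/2,3/4,13/16 } R={ 53/64,27/32,7/8,1 } — 105/128
step 9: add BLUE to get BRBBRBRRB; options L={ 0,1/2,3/4,13/16,105/128 } R={ 53/64,27/32,7/8,1 } — 211/256
step 10: add BLUE to get BRBBRBRRBB; options L={ 0,1/2,3/4,13/16,105/128,211/256 } R={ 53/64,27/32,7/8,1 } — 423/512
step 11: add RED to get BRBBRBRRBBR; options L={ 0,1/2,3/4,13/16,105/128,211/256 } R={ 423/512,53/64,27/32,7/8,1 } — 845/1024
step 12: add RED to get BRBBRBRRBBRR; options L={ 0,1/2,3/4,13/16,105/128,211/256 } R={ 845/1024,423/512,53/64,27/32,7/8,1 } — 1689/2048
step 13: add RED to get BRBBRBRRBBRRR; options L={ 0,1/2,3/4,13/16,105/128,211/256 } R={ 1689/2048,845/1024,423/512,53/64,27/32,7/8,1 } — 3377/4096
step 14: add BLUE to get BRBBRBRRBBRRRB; options L={ 0,1/2,3/4,13/16,105/128,211/256,3377/4096 } R={ 1689/2048,845/1024,423/512,53/64,27/32,7/8,1 } — 6755/8192
step 15: add RED to get BRBBRBRRBBRRRBR; options L={ 0,1/2,3/4,13/16,105/128,211/256,3377/4096 } R={ 6755/8192,1689/2048,845/1024,423/512,53/64,27/32,7/8,1 } — 13509/16384

13509/16384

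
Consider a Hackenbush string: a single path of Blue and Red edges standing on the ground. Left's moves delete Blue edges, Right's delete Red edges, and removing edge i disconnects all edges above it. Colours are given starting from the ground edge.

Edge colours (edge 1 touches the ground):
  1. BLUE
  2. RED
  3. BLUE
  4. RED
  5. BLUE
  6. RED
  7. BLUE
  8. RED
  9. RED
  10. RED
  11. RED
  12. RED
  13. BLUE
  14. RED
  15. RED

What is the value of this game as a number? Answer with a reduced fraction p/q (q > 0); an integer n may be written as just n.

10761/16384

step 1: add BLUE to get B; options L={ 0 } R={ (no moves) } — 1
step 2: add RED to get BR; options L={ 0 } R={ 1 } — 1/2
step 3: add BLUE to get BRB; options L={ 0; 1/2 } R={ 1 } — 3/4
step 4: add RED to get BRBR; options L={ 0; 1/2 } R={ 3/4; 1 } — 5/8
step 5: add BLUE to get BRBRB; options L={ 0; 1/2; 5/8 } R={ 3/4; 1 } — 11/16
step 6: add RED to get BRBRBR; options L={ 0; 1/2; 5/8 } R={ 11/16; 3/4; 1 } — 21/32
step 7: add BLUE to get BRBRBRB; options L={ 0; 1/2; 5/8; 21/32 } R={ 11/16; 3/4; 1 } — 43/64
step 8: add RED to get BRBRBRBR; options L={ 0; 1/2; 5/8; 21/32 } R={ 43/64; 11/16; 3/4; 1 } — 85/128
step 9: add RED to get BRBRBRBRR; options L={ 0; 1/2; 5/8; 21/32 } R={ 85/128; 43/64; 11/16; 3/4; 1 } — 169/256
step 10: add RED to get BRBRBRBRRR; options L={ 0; 1/2; 5/8; 21/32 } R={ 169/256; 85/128; 43/64; 11/16; 3/4; 1 } — 337/512
step 11: add RED to get BRBRBRBRRRR; options L={ 0; 1/2; 5/8; 21/32 } R={ 337/512; 169/256; 85/128; 43/64; 11/16; 3/4; 1 } — 673/1024
step 12: add RED to get BRBRBRBRRRRR; options L={ 0; 1/2; 5/8; 21/32 } R={ 673/1024; 337/512; 169/256; 85/128; 43/64; 11/16; 3/4; 1 } — 1345/2048
step 13: add BLUE to get BRBRBRBRRRRRB; options L={ 0; 1/2; 5/8; 21/32; 1345/2048 } R={ 673/1024; 337/512; 169/256; 85/128; 43/64; 11/16; 3/4; 1 } — 2691/4096
step 14: add RED to get BRBRBRBRRRRRBR; options L={ 0; 1/2; 5/8; 21/32; 1345/2048 } R={ 2691/4096; 673/1024; 337/512; 169/256; 85/128; 43/64; 11/16; 3/4; 1 } — 5381/8192
step 15: add RED to get BRBRBRBRRRRRBRR; options L={ 0; 1/2; 5/8; 21/32; 1345/2048 } R={ 5381/8192; 2691/4096; 673/1024; 337/512; 169/256; 85/128; 43/64; 11/16; 3/4; 1 } — 10761/16384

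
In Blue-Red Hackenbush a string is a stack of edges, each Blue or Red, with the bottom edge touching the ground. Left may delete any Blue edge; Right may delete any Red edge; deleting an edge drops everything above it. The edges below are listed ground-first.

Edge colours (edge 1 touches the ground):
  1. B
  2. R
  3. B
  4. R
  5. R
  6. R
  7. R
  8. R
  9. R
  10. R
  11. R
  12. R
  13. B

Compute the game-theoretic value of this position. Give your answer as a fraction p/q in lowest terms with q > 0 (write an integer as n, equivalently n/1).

2051/4096

Prefix values for B R B R R R R R R R R R B via {L|R} + simplicity:
1 of 13 · B · max L 0 · min R +∞ gives 1
2 of 13 · BR · max L 0 · min R 1 gives 1/2
3 of 13 · BRB · max L 1/2 · min R 1 gives 3/4
4 of 13 · BRBR · max L 1/2 · min R 3/4 gives 5/8
5 of 13 · BRBRR · max L 1/2 · min R 5/8 gives 9/16
6 of 13 · BRBRRR · max L 1/2 · min R 9/16 gives 17/32
7 of 13 · BRBRRRR · max L 1/2 · min R 17/32 gives 33/64
8 of 13 · BRBRRRRR · max L 1/2 · min R 33/64 gives 65/128
9 of 13 · BRBRRRRRR · max L 1/2 · min R 65/128 gives 129/256
10 of 13 · BRBRRRRRRR · max L 1/2 · min R 129/256 gives 257/512
11 of 13 · BRBRRRRRRRR · max L 1/2 · min R 257/512 gives 513/1024
12 of 13 · BRBRRRRRRRRR · max L 1/2 · min R 513/1024 gives 1025/2048
13 of 13 · BRBRRRRRRRRRB · max L 1025/2048 · min R 513/1024 gives 2051/4096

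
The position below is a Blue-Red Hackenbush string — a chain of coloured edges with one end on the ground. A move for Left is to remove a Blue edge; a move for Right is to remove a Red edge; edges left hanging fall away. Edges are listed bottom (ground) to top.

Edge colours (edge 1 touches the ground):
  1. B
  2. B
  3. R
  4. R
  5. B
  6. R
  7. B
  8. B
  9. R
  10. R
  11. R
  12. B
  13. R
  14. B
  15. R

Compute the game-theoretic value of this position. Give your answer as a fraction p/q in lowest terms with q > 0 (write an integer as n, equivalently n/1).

11029/8192

1 of 15 · B · max L 0 · min R +∞ — 1
2 of 15 · BB · max L 1 · min R +∞ — 2
3 of 15 · BBR · max L 1 · min R 2 — 3/2
4 of 15 · BBRR · max L 1 · min R 3/2 — 5/4
5 of 15 · BBRRB · max L 5/4 · min R 3/2 — 11/8
6 of 15 · BBRRBR · max L 5/4 · min R 11/8 — 21/16
7 of 15 · BBRRBRB · max L 21/16 · min R 11/8 — 43/32
8 of 15 · BBRRBRBB · max L 43/32 · min R 11/8 — 87/64
9 of 15 · BBRRBRBBR · max L 43/32 · min R 87/64 — 173/128
10 of 15 · BBRRBRBBRR · max L 43/32 · min R 173/128 — 345/256
11 of 15 · BBRRBRBBRRR · max L 43/32 · min R 345/256 — 689/512
12 of 15 · BBRRBRBBRRRB · max L 689/512 · min R 345/256 — 1379/1024
13 of 15 · BBRRBRBBRRRBR · max L 689/512 · min R 1379/1024 — 2757/2048
14 of 15 · BBRRBRBBRRRBRB · max L 2757/2048 · min R 1379/1024 — 5515/4096
15 of 15 · BBRRBRBBRRRBRBR · max L 2757/2048 · min R 5515/4096 — 11029/8192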